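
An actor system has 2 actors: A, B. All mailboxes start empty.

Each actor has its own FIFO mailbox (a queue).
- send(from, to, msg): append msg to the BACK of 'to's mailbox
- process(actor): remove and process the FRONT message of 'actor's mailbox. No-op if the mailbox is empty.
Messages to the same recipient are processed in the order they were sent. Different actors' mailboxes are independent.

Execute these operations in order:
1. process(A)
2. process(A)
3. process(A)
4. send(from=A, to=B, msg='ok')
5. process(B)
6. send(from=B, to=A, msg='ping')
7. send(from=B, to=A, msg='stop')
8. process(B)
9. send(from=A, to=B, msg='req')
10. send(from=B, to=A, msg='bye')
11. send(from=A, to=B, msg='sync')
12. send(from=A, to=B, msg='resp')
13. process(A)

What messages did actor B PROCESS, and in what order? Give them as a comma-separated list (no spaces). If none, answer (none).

After 1 (process(A)): A:[] B:[]
After 2 (process(A)): A:[] B:[]
After 3 (process(A)): A:[] B:[]
After 4 (send(from=A, to=B, msg='ok')): A:[] B:[ok]
After 5 (process(B)): A:[] B:[]
After 6 (send(from=B, to=A, msg='ping')): A:[ping] B:[]
After 7 (send(from=B, to=A, msg='stop')): A:[ping,stop] B:[]
After 8 (process(B)): A:[ping,stop] B:[]
After 9 (send(from=A, to=B, msg='req')): A:[ping,stop] B:[req]
After 10 (send(from=B, to=A, msg='bye')): A:[ping,stop,bye] B:[req]
After 11 (send(from=A, to=B, msg='sync')): A:[ping,stop,bye] B:[req,sync]
After 12 (send(from=A, to=B, msg='resp')): A:[ping,stop,bye] B:[req,sync,resp]
After 13 (process(A)): A:[stop,bye] B:[req,sync,resp]

Answer: ok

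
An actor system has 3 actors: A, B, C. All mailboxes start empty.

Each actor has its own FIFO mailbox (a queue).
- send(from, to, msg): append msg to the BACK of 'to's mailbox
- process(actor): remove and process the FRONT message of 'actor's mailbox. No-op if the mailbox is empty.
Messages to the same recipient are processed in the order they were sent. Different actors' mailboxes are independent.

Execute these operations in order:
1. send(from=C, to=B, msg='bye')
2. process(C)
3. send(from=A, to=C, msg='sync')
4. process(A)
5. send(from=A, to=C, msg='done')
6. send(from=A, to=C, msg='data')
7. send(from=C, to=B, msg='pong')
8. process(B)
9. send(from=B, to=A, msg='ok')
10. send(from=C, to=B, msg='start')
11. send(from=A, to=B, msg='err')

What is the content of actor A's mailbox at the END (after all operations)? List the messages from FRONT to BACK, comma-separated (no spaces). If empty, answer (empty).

Answer: ok

Derivation:
After 1 (send(from=C, to=B, msg='bye')): A:[] B:[bye] C:[]
After 2 (process(C)): A:[] B:[bye] C:[]
After 3 (send(from=A, to=C, msg='sync')): A:[] B:[bye] C:[sync]
After 4 (process(A)): A:[] B:[bye] C:[sync]
After 5 (send(from=A, to=C, msg='done')): A:[] B:[bye] C:[sync,done]
After 6 (send(from=A, to=C, msg='data')): A:[] B:[bye] C:[sync,done,data]
After 7 (send(from=C, to=B, msg='pong')): A:[] B:[bye,pong] C:[sync,done,data]
After 8 (process(B)): A:[] B:[pong] C:[sync,done,data]
After 9 (send(from=B, to=A, msg='ok')): A:[ok] B:[pong] C:[sync,done,data]
After 10 (send(from=C, to=B, msg='start')): A:[ok] B:[pong,start] C:[sync,done,data]
After 11 (send(from=A, to=B, msg='err')): A:[ok] B:[pong,start,err] C:[sync,done,data]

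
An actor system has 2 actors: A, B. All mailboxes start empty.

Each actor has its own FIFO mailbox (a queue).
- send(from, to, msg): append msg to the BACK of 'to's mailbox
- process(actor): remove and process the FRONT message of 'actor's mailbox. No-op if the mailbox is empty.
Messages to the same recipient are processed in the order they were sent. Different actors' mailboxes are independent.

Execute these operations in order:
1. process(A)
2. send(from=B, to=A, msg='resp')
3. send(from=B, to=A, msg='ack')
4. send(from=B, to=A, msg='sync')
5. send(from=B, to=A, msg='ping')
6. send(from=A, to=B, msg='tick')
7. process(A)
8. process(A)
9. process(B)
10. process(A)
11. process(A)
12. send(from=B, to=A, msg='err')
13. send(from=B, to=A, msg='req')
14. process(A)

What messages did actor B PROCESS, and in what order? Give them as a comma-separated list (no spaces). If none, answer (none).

Answer: tick

Derivation:
After 1 (process(A)): A:[] B:[]
After 2 (send(from=B, to=A, msg='resp')): A:[resp] B:[]
After 3 (send(from=B, to=A, msg='ack')): A:[resp,ack] B:[]
After 4 (send(from=B, to=A, msg='sync')): A:[resp,ack,sync] B:[]
After 5 (send(from=B, to=A, msg='ping')): A:[resp,ack,sync,ping] B:[]
After 6 (send(from=A, to=B, msg='tick')): A:[resp,ack,sync,ping] B:[tick]
After 7 (process(A)): A:[ack,sync,ping] B:[tick]
After 8 (process(A)): A:[sync,ping] B:[tick]
After 9 (process(B)): A:[sync,ping] B:[]
After 10 (process(A)): A:[ping] B:[]
After 11 (process(A)): A:[] B:[]
After 12 (send(from=B, to=A, msg='err')): A:[err] B:[]
After 13 (send(from=B, to=A, msg='req')): A:[err,req] B:[]
After 14 (process(A)): A:[req] B:[]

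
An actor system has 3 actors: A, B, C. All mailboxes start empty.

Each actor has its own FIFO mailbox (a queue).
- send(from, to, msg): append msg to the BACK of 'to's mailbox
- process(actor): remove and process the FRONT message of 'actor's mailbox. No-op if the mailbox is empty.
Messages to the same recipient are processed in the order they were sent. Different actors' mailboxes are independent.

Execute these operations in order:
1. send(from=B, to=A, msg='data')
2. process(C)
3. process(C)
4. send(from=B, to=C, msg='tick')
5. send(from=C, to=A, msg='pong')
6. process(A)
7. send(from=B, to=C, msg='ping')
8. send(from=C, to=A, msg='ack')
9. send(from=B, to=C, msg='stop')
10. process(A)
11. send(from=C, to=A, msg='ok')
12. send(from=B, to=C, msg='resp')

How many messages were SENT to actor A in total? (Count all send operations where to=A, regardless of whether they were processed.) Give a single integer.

After 1 (send(from=B, to=A, msg='data')): A:[data] B:[] C:[]
After 2 (process(C)): A:[data] B:[] C:[]
After 3 (process(C)): A:[data] B:[] C:[]
After 4 (send(from=B, to=C, msg='tick')): A:[data] B:[] C:[tick]
After 5 (send(from=C, to=A, msg='pong')): A:[data,pong] B:[] C:[tick]
After 6 (process(A)): A:[pong] B:[] C:[tick]
After 7 (send(from=B, to=C, msg='ping')): A:[pong] B:[] C:[tick,ping]
After 8 (send(from=C, to=A, msg='ack')): A:[pong,ack] B:[] C:[tick,ping]
After 9 (send(from=B, to=C, msg='stop')): A:[pong,ack] B:[] C:[tick,ping,stop]
After 10 (process(A)): A:[ack] B:[] C:[tick,ping,stop]
After 11 (send(from=C, to=A, msg='ok')): A:[ack,ok] B:[] C:[tick,ping,stop]
After 12 (send(from=B, to=C, msg='resp')): A:[ack,ok] B:[] C:[tick,ping,stop,resp]

Answer: 4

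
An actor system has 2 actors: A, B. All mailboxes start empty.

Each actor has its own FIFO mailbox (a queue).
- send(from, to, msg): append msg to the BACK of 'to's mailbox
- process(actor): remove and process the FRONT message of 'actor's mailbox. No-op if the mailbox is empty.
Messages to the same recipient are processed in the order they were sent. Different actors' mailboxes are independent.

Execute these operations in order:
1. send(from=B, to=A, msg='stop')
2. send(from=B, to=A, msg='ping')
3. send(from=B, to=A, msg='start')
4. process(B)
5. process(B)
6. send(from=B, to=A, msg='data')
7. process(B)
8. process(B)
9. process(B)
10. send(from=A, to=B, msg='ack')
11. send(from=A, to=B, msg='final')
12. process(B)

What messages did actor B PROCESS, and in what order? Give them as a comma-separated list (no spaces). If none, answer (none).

After 1 (send(from=B, to=A, msg='stop')): A:[stop] B:[]
After 2 (send(from=B, to=A, msg='ping')): A:[stop,ping] B:[]
After 3 (send(from=B, to=A, msg='start')): A:[stop,ping,start] B:[]
After 4 (process(B)): A:[stop,ping,start] B:[]
After 5 (process(B)): A:[stop,ping,start] B:[]
After 6 (send(from=B, to=A, msg='data')): A:[stop,ping,start,data] B:[]
After 7 (process(B)): A:[stop,ping,start,data] B:[]
After 8 (process(B)): A:[stop,ping,start,data] B:[]
After 9 (process(B)): A:[stop,ping,start,data] B:[]
After 10 (send(from=A, to=B, msg='ack')): A:[stop,ping,start,data] B:[ack]
After 11 (send(from=A, to=B, msg='final')): A:[stop,ping,start,data] B:[ack,final]
After 12 (process(B)): A:[stop,ping,start,data] B:[final]

Answer: ack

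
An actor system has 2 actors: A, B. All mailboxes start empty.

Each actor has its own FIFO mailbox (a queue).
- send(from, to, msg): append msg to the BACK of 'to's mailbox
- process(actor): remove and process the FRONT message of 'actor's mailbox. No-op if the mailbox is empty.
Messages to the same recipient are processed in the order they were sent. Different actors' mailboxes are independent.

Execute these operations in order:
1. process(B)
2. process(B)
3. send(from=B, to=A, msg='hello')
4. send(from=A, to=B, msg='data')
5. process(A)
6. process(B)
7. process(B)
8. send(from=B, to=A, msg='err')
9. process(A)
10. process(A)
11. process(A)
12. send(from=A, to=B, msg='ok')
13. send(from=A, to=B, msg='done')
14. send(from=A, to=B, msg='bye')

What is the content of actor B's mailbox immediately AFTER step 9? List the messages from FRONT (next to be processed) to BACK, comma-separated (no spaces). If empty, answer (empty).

After 1 (process(B)): A:[] B:[]
After 2 (process(B)): A:[] B:[]
After 3 (send(from=B, to=A, msg='hello')): A:[hello] B:[]
After 4 (send(from=A, to=B, msg='data')): A:[hello] B:[data]
After 5 (process(A)): A:[] B:[data]
After 6 (process(B)): A:[] B:[]
After 7 (process(B)): A:[] B:[]
After 8 (send(from=B, to=A, msg='err')): A:[err] B:[]
After 9 (process(A)): A:[] B:[]

(empty)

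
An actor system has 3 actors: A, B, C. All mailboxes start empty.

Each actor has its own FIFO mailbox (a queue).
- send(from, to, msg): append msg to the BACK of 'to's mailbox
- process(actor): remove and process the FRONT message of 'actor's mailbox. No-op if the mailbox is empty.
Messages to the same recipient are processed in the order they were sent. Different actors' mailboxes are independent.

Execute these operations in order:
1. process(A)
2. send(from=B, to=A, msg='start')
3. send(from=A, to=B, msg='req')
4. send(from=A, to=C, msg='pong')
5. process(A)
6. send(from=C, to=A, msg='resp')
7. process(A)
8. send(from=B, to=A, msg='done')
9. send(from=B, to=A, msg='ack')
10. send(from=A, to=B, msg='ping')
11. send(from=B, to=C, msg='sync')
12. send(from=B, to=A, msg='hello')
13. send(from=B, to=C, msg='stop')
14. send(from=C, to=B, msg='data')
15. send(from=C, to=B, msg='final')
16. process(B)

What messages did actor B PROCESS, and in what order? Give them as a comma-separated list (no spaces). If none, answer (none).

After 1 (process(A)): A:[] B:[] C:[]
After 2 (send(from=B, to=A, msg='start')): A:[start] B:[] C:[]
After 3 (send(from=A, to=B, msg='req')): A:[start] B:[req] C:[]
After 4 (send(from=A, to=C, msg='pong')): A:[start] B:[req] C:[pong]
After 5 (process(A)): A:[] B:[req] C:[pong]
After 6 (send(from=C, to=A, msg='resp')): A:[resp] B:[req] C:[pong]
After 7 (process(A)): A:[] B:[req] C:[pong]
After 8 (send(from=B, to=A, msg='done')): A:[done] B:[req] C:[pong]
After 9 (send(from=B, to=A, msg='ack')): A:[done,ack] B:[req] C:[pong]
After 10 (send(from=A, to=B, msg='ping')): A:[done,ack] B:[req,ping] C:[pong]
After 11 (send(from=B, to=C, msg='sync')): A:[done,ack] B:[req,ping] C:[pong,sync]
After 12 (send(from=B, to=A, msg='hello')): A:[done,ack,hello] B:[req,ping] C:[pong,sync]
After 13 (send(from=B, to=C, msg='stop')): A:[done,ack,hello] B:[req,ping] C:[pong,sync,stop]
After 14 (send(from=C, to=B, msg='data')): A:[done,ack,hello] B:[req,ping,data] C:[pong,sync,stop]
After 15 (send(from=C, to=B, msg='final')): A:[done,ack,hello] B:[req,ping,data,final] C:[pong,sync,stop]
After 16 (process(B)): A:[done,ack,hello] B:[ping,data,final] C:[pong,sync,stop]

Answer: req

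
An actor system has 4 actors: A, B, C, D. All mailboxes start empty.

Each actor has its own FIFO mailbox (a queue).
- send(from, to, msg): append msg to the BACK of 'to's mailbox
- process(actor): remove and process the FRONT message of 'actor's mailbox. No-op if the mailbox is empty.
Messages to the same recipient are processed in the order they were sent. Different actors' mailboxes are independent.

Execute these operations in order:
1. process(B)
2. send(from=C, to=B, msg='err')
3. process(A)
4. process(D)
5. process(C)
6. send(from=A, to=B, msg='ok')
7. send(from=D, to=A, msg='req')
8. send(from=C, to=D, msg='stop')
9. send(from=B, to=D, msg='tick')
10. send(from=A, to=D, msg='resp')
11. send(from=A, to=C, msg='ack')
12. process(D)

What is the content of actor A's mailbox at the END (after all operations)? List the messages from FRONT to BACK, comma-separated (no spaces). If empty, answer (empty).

After 1 (process(B)): A:[] B:[] C:[] D:[]
After 2 (send(from=C, to=B, msg='err')): A:[] B:[err] C:[] D:[]
After 3 (process(A)): A:[] B:[err] C:[] D:[]
After 4 (process(D)): A:[] B:[err] C:[] D:[]
After 5 (process(C)): A:[] B:[err] C:[] D:[]
After 6 (send(from=A, to=B, msg='ok')): A:[] B:[err,ok] C:[] D:[]
After 7 (send(from=D, to=A, msg='req')): A:[req] B:[err,ok] C:[] D:[]
After 8 (send(from=C, to=D, msg='stop')): A:[req] B:[err,ok] C:[] D:[stop]
After 9 (send(from=B, to=D, msg='tick')): A:[req] B:[err,ok] C:[] D:[stop,tick]
After 10 (send(from=A, to=D, msg='resp')): A:[req] B:[err,ok] C:[] D:[stop,tick,resp]
After 11 (send(from=A, to=C, msg='ack')): A:[req] B:[err,ok] C:[ack] D:[stop,tick,resp]
After 12 (process(D)): A:[req] B:[err,ok] C:[ack] D:[tick,resp]

Answer: req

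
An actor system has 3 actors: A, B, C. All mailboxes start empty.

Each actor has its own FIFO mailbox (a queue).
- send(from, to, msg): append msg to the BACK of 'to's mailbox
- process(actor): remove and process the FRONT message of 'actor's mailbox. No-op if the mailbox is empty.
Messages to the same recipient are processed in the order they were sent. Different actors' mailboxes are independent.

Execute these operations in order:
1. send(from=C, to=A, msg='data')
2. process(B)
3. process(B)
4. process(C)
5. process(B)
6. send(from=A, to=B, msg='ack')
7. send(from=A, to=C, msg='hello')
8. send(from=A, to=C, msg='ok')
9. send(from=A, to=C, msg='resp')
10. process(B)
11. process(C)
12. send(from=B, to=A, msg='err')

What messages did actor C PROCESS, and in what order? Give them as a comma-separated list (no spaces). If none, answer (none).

Answer: hello

Derivation:
After 1 (send(from=C, to=A, msg='data')): A:[data] B:[] C:[]
After 2 (process(B)): A:[data] B:[] C:[]
After 3 (process(B)): A:[data] B:[] C:[]
After 4 (process(C)): A:[data] B:[] C:[]
After 5 (process(B)): A:[data] B:[] C:[]
After 6 (send(from=A, to=B, msg='ack')): A:[data] B:[ack] C:[]
After 7 (send(from=A, to=C, msg='hello')): A:[data] B:[ack] C:[hello]
After 8 (send(from=A, to=C, msg='ok')): A:[data] B:[ack] C:[hello,ok]
After 9 (send(from=A, to=C, msg='resp')): A:[data] B:[ack] C:[hello,ok,resp]
After 10 (process(B)): A:[data] B:[] C:[hello,ok,resp]
After 11 (process(C)): A:[data] B:[] C:[ok,resp]
After 12 (send(from=B, to=A, msg='err')): A:[data,err] B:[] C:[ok,resp]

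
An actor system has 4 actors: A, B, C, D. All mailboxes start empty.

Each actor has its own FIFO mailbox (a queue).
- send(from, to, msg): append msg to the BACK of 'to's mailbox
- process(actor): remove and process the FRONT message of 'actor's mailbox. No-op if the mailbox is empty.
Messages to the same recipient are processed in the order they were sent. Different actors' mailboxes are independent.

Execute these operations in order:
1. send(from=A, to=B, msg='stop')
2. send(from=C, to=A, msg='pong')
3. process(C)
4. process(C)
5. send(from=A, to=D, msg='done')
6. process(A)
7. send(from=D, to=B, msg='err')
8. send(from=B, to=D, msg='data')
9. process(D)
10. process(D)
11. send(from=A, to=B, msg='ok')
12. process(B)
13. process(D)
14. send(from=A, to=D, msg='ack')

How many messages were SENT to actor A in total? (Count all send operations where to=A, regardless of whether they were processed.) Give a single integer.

After 1 (send(from=A, to=B, msg='stop')): A:[] B:[stop] C:[] D:[]
After 2 (send(from=C, to=A, msg='pong')): A:[pong] B:[stop] C:[] D:[]
After 3 (process(C)): A:[pong] B:[stop] C:[] D:[]
After 4 (process(C)): A:[pong] B:[stop] C:[] D:[]
After 5 (send(from=A, to=D, msg='done')): A:[pong] B:[stop] C:[] D:[done]
After 6 (process(A)): A:[] B:[stop] C:[] D:[done]
After 7 (send(from=D, to=B, msg='err')): A:[] B:[stop,err] C:[] D:[done]
After 8 (send(from=B, to=D, msg='data')): A:[] B:[stop,err] C:[] D:[done,data]
After 9 (process(D)): A:[] B:[stop,err] C:[] D:[data]
After 10 (process(D)): A:[] B:[stop,err] C:[] D:[]
After 11 (send(from=A, to=B, msg='ok')): A:[] B:[stop,err,ok] C:[] D:[]
After 12 (process(B)): A:[] B:[err,ok] C:[] D:[]
After 13 (process(D)): A:[] B:[err,ok] C:[] D:[]
After 14 (send(from=A, to=D, msg='ack')): A:[] B:[err,ok] C:[] D:[ack]

Answer: 1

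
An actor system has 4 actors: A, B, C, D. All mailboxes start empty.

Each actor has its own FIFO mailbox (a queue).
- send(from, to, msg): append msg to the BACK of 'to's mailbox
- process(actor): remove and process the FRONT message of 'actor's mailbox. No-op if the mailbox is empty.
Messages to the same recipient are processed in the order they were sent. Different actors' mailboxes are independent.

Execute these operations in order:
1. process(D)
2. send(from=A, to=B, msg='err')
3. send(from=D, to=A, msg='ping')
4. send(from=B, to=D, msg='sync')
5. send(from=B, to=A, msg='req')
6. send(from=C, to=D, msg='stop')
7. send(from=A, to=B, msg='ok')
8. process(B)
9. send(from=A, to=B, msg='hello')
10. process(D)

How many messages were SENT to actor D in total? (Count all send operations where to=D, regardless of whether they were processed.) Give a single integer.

After 1 (process(D)): A:[] B:[] C:[] D:[]
After 2 (send(from=A, to=B, msg='err')): A:[] B:[err] C:[] D:[]
After 3 (send(from=D, to=A, msg='ping')): A:[ping] B:[err] C:[] D:[]
After 4 (send(from=B, to=D, msg='sync')): A:[ping] B:[err] C:[] D:[sync]
After 5 (send(from=B, to=A, msg='req')): A:[ping,req] B:[err] C:[] D:[sync]
After 6 (send(from=C, to=D, msg='stop')): A:[ping,req] B:[err] C:[] D:[sync,stop]
After 7 (send(from=A, to=B, msg='ok')): A:[ping,req] B:[err,ok] C:[] D:[sync,stop]
After 8 (process(B)): A:[ping,req] B:[ok] C:[] D:[sync,stop]
After 9 (send(from=A, to=B, msg='hello')): A:[ping,req] B:[ok,hello] C:[] D:[sync,stop]
After 10 (process(D)): A:[ping,req] B:[ok,hello] C:[] D:[stop]

Answer: 2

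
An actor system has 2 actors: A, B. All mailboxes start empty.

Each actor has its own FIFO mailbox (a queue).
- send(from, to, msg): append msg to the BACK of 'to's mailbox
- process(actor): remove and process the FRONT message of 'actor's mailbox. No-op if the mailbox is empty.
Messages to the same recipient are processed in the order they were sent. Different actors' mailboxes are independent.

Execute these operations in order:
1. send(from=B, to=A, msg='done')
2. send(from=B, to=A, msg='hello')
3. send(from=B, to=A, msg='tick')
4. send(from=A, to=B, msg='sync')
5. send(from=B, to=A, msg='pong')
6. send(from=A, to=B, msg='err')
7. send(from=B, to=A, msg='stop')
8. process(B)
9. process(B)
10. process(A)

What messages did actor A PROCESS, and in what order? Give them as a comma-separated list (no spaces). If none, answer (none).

Answer: done

Derivation:
After 1 (send(from=B, to=A, msg='done')): A:[done] B:[]
After 2 (send(from=B, to=A, msg='hello')): A:[done,hello] B:[]
After 3 (send(from=B, to=A, msg='tick')): A:[done,hello,tick] B:[]
After 4 (send(from=A, to=B, msg='sync')): A:[done,hello,tick] B:[sync]
After 5 (send(from=B, to=A, msg='pong')): A:[done,hello,tick,pong] B:[sync]
After 6 (send(from=A, to=B, msg='err')): A:[done,hello,tick,pong] B:[sync,err]
After 7 (send(from=B, to=A, msg='stop')): A:[done,hello,tick,pong,stop] B:[sync,err]
After 8 (process(B)): A:[done,hello,tick,pong,stop] B:[err]
After 9 (process(B)): A:[done,hello,tick,pong,stop] B:[]
After 10 (process(A)): A:[hello,tick,pong,stop] B:[]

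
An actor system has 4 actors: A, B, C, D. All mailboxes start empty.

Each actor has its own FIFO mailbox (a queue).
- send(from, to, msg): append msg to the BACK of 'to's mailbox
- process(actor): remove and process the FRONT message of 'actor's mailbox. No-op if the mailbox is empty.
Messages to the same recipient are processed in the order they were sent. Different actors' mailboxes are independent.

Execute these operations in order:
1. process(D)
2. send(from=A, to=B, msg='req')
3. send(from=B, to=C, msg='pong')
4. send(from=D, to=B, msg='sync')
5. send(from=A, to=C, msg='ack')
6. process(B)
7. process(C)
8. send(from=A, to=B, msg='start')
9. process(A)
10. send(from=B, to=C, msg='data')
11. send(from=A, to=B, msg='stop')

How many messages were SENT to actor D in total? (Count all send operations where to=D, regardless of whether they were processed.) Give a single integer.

After 1 (process(D)): A:[] B:[] C:[] D:[]
After 2 (send(from=A, to=B, msg='req')): A:[] B:[req] C:[] D:[]
After 3 (send(from=B, to=C, msg='pong')): A:[] B:[req] C:[pong] D:[]
After 4 (send(from=D, to=B, msg='sync')): A:[] B:[req,sync] C:[pong] D:[]
After 5 (send(from=A, to=C, msg='ack')): A:[] B:[req,sync] C:[pong,ack] D:[]
After 6 (process(B)): A:[] B:[sync] C:[pong,ack] D:[]
After 7 (process(C)): A:[] B:[sync] C:[ack] D:[]
After 8 (send(from=A, to=B, msg='start')): A:[] B:[sync,start] C:[ack] D:[]
After 9 (process(A)): A:[] B:[sync,start] C:[ack] D:[]
After 10 (send(from=B, to=C, msg='data')): A:[] B:[sync,start] C:[ack,data] D:[]
After 11 (send(from=A, to=B, msg='stop')): A:[] B:[sync,start,stop] C:[ack,data] D:[]

Answer: 0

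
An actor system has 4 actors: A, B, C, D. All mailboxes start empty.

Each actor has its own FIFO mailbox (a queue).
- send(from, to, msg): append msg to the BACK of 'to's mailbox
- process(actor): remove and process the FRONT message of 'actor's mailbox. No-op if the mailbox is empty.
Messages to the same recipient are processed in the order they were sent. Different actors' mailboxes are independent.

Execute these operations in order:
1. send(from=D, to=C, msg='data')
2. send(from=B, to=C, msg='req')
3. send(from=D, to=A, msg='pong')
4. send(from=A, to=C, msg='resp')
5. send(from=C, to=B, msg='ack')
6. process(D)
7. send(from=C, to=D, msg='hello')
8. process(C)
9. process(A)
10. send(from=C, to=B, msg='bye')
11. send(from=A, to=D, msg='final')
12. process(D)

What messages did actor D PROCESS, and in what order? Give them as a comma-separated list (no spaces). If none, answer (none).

After 1 (send(from=D, to=C, msg='data')): A:[] B:[] C:[data] D:[]
After 2 (send(from=B, to=C, msg='req')): A:[] B:[] C:[data,req] D:[]
After 3 (send(from=D, to=A, msg='pong')): A:[pong] B:[] C:[data,req] D:[]
After 4 (send(from=A, to=C, msg='resp')): A:[pong] B:[] C:[data,req,resp] D:[]
After 5 (send(from=C, to=B, msg='ack')): A:[pong] B:[ack] C:[data,req,resp] D:[]
After 6 (process(D)): A:[pong] B:[ack] C:[data,req,resp] D:[]
After 7 (send(from=C, to=D, msg='hello')): A:[pong] B:[ack] C:[data,req,resp] D:[hello]
After 8 (process(C)): A:[pong] B:[ack] C:[req,resp] D:[hello]
After 9 (process(A)): A:[] B:[ack] C:[req,resp] D:[hello]
After 10 (send(from=C, to=B, msg='bye')): A:[] B:[ack,bye] C:[req,resp] D:[hello]
After 11 (send(from=A, to=D, msg='final')): A:[] B:[ack,bye] C:[req,resp] D:[hello,final]
After 12 (process(D)): A:[] B:[ack,bye] C:[req,resp] D:[final]

Answer: hello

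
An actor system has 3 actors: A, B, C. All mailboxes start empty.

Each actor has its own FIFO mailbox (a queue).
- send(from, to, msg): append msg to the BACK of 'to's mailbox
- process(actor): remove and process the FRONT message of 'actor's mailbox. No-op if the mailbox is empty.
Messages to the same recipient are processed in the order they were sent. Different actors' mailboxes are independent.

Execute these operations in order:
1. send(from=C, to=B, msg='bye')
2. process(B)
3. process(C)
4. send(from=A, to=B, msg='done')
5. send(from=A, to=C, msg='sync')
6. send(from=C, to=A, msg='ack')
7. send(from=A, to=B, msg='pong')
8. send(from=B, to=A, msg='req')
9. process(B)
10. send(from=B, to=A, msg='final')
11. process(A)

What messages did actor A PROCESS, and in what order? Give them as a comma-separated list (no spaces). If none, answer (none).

After 1 (send(from=C, to=B, msg='bye')): A:[] B:[bye] C:[]
After 2 (process(B)): A:[] B:[] C:[]
After 3 (process(C)): A:[] B:[] C:[]
After 4 (send(from=A, to=B, msg='done')): A:[] B:[done] C:[]
After 5 (send(from=A, to=C, msg='sync')): A:[] B:[done] C:[sync]
After 6 (send(from=C, to=A, msg='ack')): A:[ack] B:[done] C:[sync]
After 7 (send(from=A, to=B, msg='pong')): A:[ack] B:[done,pong] C:[sync]
After 8 (send(from=B, to=A, msg='req')): A:[ack,req] B:[done,pong] C:[sync]
After 9 (process(B)): A:[ack,req] B:[pong] C:[sync]
After 10 (send(from=B, to=A, msg='final')): A:[ack,req,final] B:[pong] C:[sync]
After 11 (process(A)): A:[req,final] B:[pong] C:[sync]

Answer: ack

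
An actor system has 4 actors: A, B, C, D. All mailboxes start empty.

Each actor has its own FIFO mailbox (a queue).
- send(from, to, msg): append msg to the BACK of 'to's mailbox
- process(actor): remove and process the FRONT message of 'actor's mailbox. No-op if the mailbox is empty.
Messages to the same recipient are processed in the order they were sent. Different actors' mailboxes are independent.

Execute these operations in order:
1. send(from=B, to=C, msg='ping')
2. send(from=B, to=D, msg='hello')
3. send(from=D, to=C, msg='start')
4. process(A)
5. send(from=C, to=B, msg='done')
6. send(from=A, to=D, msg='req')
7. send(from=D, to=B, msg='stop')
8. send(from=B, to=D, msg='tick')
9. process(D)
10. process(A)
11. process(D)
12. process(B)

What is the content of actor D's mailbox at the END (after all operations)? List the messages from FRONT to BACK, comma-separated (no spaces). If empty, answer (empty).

Answer: tick

Derivation:
After 1 (send(from=B, to=C, msg='ping')): A:[] B:[] C:[ping] D:[]
After 2 (send(from=B, to=D, msg='hello')): A:[] B:[] C:[ping] D:[hello]
After 3 (send(from=D, to=C, msg='start')): A:[] B:[] C:[ping,start] D:[hello]
After 4 (process(A)): A:[] B:[] C:[ping,start] D:[hello]
After 5 (send(from=C, to=B, msg='done')): A:[] B:[done] C:[ping,start] D:[hello]
After 6 (send(from=A, to=D, msg='req')): A:[] B:[done] C:[ping,start] D:[hello,req]
After 7 (send(from=D, to=B, msg='stop')): A:[] B:[done,stop] C:[ping,start] D:[hello,req]
After 8 (send(from=B, to=D, msg='tick')): A:[] B:[done,stop] C:[ping,start] D:[hello,req,tick]
After 9 (process(D)): A:[] B:[done,stop] C:[ping,start] D:[req,tick]
After 10 (process(A)): A:[] B:[done,stop] C:[ping,start] D:[req,tick]
After 11 (process(D)): A:[] B:[done,stop] C:[ping,start] D:[tick]
After 12 (process(B)): A:[] B:[stop] C:[ping,start] D:[tick]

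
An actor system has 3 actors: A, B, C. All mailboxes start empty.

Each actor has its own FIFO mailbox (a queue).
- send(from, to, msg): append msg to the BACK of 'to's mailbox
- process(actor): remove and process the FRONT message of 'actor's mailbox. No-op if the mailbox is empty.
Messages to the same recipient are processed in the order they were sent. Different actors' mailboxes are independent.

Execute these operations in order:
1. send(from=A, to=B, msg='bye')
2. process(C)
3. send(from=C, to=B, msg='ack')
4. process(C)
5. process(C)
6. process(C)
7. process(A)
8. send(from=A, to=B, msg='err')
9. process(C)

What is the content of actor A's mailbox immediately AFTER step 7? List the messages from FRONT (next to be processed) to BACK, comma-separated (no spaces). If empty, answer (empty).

After 1 (send(from=A, to=B, msg='bye')): A:[] B:[bye] C:[]
After 2 (process(C)): A:[] B:[bye] C:[]
After 3 (send(from=C, to=B, msg='ack')): A:[] B:[bye,ack] C:[]
After 4 (process(C)): A:[] B:[bye,ack] C:[]
After 5 (process(C)): A:[] B:[bye,ack] C:[]
After 6 (process(C)): A:[] B:[bye,ack] C:[]
After 7 (process(A)): A:[] B:[bye,ack] C:[]

(empty)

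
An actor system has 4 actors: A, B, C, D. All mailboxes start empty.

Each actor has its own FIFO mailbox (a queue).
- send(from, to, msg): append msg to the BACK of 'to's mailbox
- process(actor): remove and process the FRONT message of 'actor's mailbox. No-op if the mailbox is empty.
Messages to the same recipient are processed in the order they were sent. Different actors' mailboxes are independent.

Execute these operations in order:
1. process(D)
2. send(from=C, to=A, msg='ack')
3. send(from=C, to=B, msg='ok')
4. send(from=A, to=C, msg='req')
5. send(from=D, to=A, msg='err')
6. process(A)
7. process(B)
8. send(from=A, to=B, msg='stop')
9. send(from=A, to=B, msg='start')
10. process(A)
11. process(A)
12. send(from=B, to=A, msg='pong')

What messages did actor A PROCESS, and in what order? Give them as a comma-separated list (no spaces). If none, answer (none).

Answer: ack,err

Derivation:
After 1 (process(D)): A:[] B:[] C:[] D:[]
After 2 (send(from=C, to=A, msg='ack')): A:[ack] B:[] C:[] D:[]
After 3 (send(from=C, to=B, msg='ok')): A:[ack] B:[ok] C:[] D:[]
After 4 (send(from=A, to=C, msg='req')): A:[ack] B:[ok] C:[req] D:[]
After 5 (send(from=D, to=A, msg='err')): A:[ack,err] B:[ok] C:[req] D:[]
After 6 (process(A)): A:[err] B:[ok] C:[req] D:[]
After 7 (process(B)): A:[err] B:[] C:[req] D:[]
After 8 (send(from=A, to=B, msg='stop')): A:[err] B:[stop] C:[req] D:[]
After 9 (send(from=A, to=B, msg='start')): A:[err] B:[stop,start] C:[req] D:[]
After 10 (process(A)): A:[] B:[stop,start] C:[req] D:[]
After 11 (process(A)): A:[] B:[stop,start] C:[req] D:[]
After 12 (send(from=B, to=A, msg='pong')): A:[pong] B:[stop,start] C:[req] D:[]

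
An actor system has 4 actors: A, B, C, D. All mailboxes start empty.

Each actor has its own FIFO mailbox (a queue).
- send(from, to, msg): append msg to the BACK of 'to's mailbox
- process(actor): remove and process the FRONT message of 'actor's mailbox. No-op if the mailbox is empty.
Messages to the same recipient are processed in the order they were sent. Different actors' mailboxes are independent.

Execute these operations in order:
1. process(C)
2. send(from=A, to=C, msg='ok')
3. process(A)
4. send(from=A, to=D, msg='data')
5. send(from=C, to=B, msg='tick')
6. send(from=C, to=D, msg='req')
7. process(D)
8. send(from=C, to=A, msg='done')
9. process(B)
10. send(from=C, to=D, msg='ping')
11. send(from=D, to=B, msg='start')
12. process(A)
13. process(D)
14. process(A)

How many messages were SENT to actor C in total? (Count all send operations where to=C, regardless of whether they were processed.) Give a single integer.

Answer: 1

Derivation:
After 1 (process(C)): A:[] B:[] C:[] D:[]
After 2 (send(from=A, to=C, msg='ok')): A:[] B:[] C:[ok] D:[]
After 3 (process(A)): A:[] B:[] C:[ok] D:[]
After 4 (send(from=A, to=D, msg='data')): A:[] B:[] C:[ok] D:[data]
After 5 (send(from=C, to=B, msg='tick')): A:[] B:[tick] C:[ok] D:[data]
After 6 (send(from=C, to=D, msg='req')): A:[] B:[tick] C:[ok] D:[data,req]
After 7 (process(D)): A:[] B:[tick] C:[ok] D:[req]
After 8 (send(from=C, to=A, msg='done')): A:[done] B:[tick] C:[ok] D:[req]
After 9 (process(B)): A:[done] B:[] C:[ok] D:[req]
After 10 (send(from=C, to=D, msg='ping')): A:[done] B:[] C:[ok] D:[req,ping]
After 11 (send(from=D, to=B, msg='start')): A:[done] B:[start] C:[ok] D:[req,ping]
After 12 (process(A)): A:[] B:[start] C:[ok] D:[req,ping]
After 13 (process(D)): A:[] B:[start] C:[ok] D:[ping]
After 14 (process(A)): A:[] B:[start] C:[ok] D:[ping]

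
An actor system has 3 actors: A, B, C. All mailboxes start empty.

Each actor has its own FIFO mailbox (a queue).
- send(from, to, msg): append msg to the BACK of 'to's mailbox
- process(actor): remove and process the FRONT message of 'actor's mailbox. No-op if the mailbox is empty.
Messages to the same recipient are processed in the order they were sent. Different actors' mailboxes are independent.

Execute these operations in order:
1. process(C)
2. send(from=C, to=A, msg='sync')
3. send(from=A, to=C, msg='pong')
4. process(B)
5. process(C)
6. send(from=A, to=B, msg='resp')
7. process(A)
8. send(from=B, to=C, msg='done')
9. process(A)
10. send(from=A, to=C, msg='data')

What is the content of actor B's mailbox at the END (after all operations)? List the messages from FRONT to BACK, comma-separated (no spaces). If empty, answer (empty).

Answer: resp

Derivation:
After 1 (process(C)): A:[] B:[] C:[]
After 2 (send(from=C, to=A, msg='sync')): A:[sync] B:[] C:[]
After 3 (send(from=A, to=C, msg='pong')): A:[sync] B:[] C:[pong]
After 4 (process(B)): A:[sync] B:[] C:[pong]
After 5 (process(C)): A:[sync] B:[] C:[]
After 6 (send(from=A, to=B, msg='resp')): A:[sync] B:[resp] C:[]
After 7 (process(A)): A:[] B:[resp] C:[]
After 8 (send(from=B, to=C, msg='done')): A:[] B:[resp] C:[done]
After 9 (process(A)): A:[] B:[resp] C:[done]
After 10 (send(from=A, to=C, msg='data')): A:[] B:[resp] C:[done,data]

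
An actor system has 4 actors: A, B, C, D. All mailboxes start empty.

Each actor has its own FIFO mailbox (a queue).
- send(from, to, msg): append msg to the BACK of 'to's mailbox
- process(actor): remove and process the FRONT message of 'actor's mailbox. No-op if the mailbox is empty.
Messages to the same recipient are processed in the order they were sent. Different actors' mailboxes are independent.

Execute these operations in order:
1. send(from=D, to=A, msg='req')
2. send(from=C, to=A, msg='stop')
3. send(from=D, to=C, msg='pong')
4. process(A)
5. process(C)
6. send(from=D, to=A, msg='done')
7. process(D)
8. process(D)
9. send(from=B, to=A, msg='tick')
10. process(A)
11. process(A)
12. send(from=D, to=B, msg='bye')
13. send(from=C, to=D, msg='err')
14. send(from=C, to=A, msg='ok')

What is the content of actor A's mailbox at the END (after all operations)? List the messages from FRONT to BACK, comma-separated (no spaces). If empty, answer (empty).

After 1 (send(from=D, to=A, msg='req')): A:[req] B:[] C:[] D:[]
After 2 (send(from=C, to=A, msg='stop')): A:[req,stop] B:[] C:[] D:[]
After 3 (send(from=D, to=C, msg='pong')): A:[req,stop] B:[] C:[pong] D:[]
After 4 (process(A)): A:[stop] B:[] C:[pong] D:[]
After 5 (process(C)): A:[stop] B:[] C:[] D:[]
After 6 (send(from=D, to=A, msg='done')): A:[stop,done] B:[] C:[] D:[]
After 7 (process(D)): A:[stop,done] B:[] C:[] D:[]
After 8 (process(D)): A:[stop,done] B:[] C:[] D:[]
After 9 (send(from=B, to=A, msg='tick')): A:[stop,done,tick] B:[] C:[] D:[]
After 10 (process(A)): A:[done,tick] B:[] C:[] D:[]
After 11 (process(A)): A:[tick] B:[] C:[] D:[]
After 12 (send(from=D, to=B, msg='bye')): A:[tick] B:[bye] C:[] D:[]
After 13 (send(from=C, to=D, msg='err')): A:[tick] B:[bye] C:[] D:[err]
After 14 (send(from=C, to=A, msg='ok')): A:[tick,ok] B:[bye] C:[] D:[err]

Answer: tick,ok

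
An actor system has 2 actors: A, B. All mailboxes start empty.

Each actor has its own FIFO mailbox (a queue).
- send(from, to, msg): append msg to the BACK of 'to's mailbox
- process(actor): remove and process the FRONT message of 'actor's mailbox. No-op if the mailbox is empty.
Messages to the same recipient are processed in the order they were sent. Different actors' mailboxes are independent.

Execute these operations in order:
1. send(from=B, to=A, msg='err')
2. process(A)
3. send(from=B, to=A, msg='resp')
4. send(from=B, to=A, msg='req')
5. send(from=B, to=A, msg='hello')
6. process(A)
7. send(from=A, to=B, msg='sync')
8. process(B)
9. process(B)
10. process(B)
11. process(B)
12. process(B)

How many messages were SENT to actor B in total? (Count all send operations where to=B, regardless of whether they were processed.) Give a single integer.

After 1 (send(from=B, to=A, msg='err')): A:[err] B:[]
After 2 (process(A)): A:[] B:[]
After 3 (send(from=B, to=A, msg='resp')): A:[resp] B:[]
After 4 (send(from=B, to=A, msg='req')): A:[resp,req] B:[]
After 5 (send(from=B, to=A, msg='hello')): A:[resp,req,hello] B:[]
After 6 (process(A)): A:[req,hello] B:[]
After 7 (send(from=A, to=B, msg='sync')): A:[req,hello] B:[sync]
After 8 (process(B)): A:[req,hello] B:[]
After 9 (process(B)): A:[req,hello] B:[]
After 10 (process(B)): A:[req,hello] B:[]
After 11 (process(B)): A:[req,hello] B:[]
After 12 (process(B)): A:[req,hello] B:[]

Answer: 1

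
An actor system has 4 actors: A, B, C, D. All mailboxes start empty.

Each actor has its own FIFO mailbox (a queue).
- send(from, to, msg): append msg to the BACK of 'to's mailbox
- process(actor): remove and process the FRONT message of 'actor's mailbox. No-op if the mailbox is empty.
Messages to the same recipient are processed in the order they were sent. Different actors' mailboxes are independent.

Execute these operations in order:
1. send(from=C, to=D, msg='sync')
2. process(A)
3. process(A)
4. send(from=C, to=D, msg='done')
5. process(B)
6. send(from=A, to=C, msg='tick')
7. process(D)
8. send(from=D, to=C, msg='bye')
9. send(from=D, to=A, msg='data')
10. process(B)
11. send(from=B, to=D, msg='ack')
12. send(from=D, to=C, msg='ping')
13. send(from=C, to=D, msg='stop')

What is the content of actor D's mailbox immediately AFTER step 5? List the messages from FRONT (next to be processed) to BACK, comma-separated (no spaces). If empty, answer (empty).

After 1 (send(from=C, to=D, msg='sync')): A:[] B:[] C:[] D:[sync]
After 2 (process(A)): A:[] B:[] C:[] D:[sync]
After 3 (process(A)): A:[] B:[] C:[] D:[sync]
After 4 (send(from=C, to=D, msg='done')): A:[] B:[] C:[] D:[sync,done]
After 5 (process(B)): A:[] B:[] C:[] D:[sync,done]

sync,done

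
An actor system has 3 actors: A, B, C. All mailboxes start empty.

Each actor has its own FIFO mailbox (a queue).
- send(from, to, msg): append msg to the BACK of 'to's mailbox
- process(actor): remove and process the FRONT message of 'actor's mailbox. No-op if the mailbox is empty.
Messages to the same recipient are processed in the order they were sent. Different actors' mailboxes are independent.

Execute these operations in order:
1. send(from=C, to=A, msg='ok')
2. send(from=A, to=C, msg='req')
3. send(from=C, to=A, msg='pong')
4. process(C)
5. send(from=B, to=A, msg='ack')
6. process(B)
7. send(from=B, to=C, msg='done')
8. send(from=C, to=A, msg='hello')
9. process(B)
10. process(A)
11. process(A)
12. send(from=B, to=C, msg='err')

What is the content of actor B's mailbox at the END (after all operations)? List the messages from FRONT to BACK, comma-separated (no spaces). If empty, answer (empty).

Answer: (empty)

Derivation:
After 1 (send(from=C, to=A, msg='ok')): A:[ok] B:[] C:[]
After 2 (send(from=A, to=C, msg='req')): A:[ok] B:[] C:[req]
After 3 (send(from=C, to=A, msg='pong')): A:[ok,pong] B:[] C:[req]
After 4 (process(C)): A:[ok,pong] B:[] C:[]
After 5 (send(from=B, to=A, msg='ack')): A:[ok,pong,ack] B:[] C:[]
After 6 (process(B)): A:[ok,pong,ack] B:[] C:[]
After 7 (send(from=B, to=C, msg='done')): A:[ok,pong,ack] B:[] C:[done]
After 8 (send(from=C, to=A, msg='hello')): A:[ok,pong,ack,hello] B:[] C:[done]
After 9 (process(B)): A:[ok,pong,ack,hello] B:[] C:[done]
After 10 (process(A)): A:[pong,ack,hello] B:[] C:[done]
After 11 (process(A)): A:[ack,hello] B:[] C:[done]
After 12 (send(from=B, to=C, msg='err')): A:[ack,hello] B:[] C:[done,err]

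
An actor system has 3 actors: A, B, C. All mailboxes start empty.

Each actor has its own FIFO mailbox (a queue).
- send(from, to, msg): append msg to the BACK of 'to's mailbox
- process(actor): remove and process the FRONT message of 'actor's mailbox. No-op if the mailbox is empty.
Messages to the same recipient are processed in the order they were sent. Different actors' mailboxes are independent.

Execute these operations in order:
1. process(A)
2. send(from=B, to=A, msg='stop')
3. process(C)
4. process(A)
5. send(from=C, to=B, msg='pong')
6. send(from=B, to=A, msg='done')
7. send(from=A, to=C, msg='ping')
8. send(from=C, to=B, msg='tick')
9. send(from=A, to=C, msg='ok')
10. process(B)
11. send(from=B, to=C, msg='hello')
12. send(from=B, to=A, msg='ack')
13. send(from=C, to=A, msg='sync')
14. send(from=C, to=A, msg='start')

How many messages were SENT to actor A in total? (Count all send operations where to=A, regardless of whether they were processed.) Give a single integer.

After 1 (process(A)): A:[] B:[] C:[]
After 2 (send(from=B, to=A, msg='stop')): A:[stop] B:[] C:[]
After 3 (process(C)): A:[stop] B:[] C:[]
After 4 (process(A)): A:[] B:[] C:[]
After 5 (send(from=C, to=B, msg='pong')): A:[] B:[pong] C:[]
After 6 (send(from=B, to=A, msg='done')): A:[done] B:[pong] C:[]
After 7 (send(from=A, to=C, msg='ping')): A:[done] B:[pong] C:[ping]
After 8 (send(from=C, to=B, msg='tick')): A:[done] B:[pong,tick] C:[ping]
After 9 (send(from=A, to=C, msg='ok')): A:[done] B:[pong,tick] C:[ping,ok]
After 10 (process(B)): A:[done] B:[tick] C:[ping,ok]
After 11 (send(from=B, to=C, msg='hello')): A:[done] B:[tick] C:[ping,ok,hello]
After 12 (send(from=B, to=A, msg='ack')): A:[done,ack] B:[tick] C:[ping,ok,hello]
After 13 (send(from=C, to=A, msg='sync')): A:[done,ack,sync] B:[tick] C:[ping,ok,hello]
After 14 (send(from=C, to=A, msg='start')): A:[done,ack,sync,start] B:[tick] C:[ping,ok,hello]

Answer: 5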